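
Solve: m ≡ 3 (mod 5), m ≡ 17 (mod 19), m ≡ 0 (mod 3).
M = 5 × 19 × 3 = 285. M₁ = 57, y₁ ≡ 3 (mod 5). M₂ = 15, y₂ ≡ 14 (mod 19). M₃ = 95, y₃ ≡ 2 (mod 3). m = 3×57×3 + 17×15×14 + 0×95×2 ≡ 93 (mod 285)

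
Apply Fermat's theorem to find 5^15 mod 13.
By Fermat: 5^{12} ≡ 1 mod 13. So 5^{15} = 5^{12} · 5^{3} ≡ 5^{3} ≡ 8 mod 13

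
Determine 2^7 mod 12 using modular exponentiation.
By repeated squaring mod 12: 2^{1}≡2, 2^{2}≡4, 2^{4}≡4. Then 2^{7} = 2^{4+2+1} ≡ 4 × 4 × 2 ≡ 8 mod 12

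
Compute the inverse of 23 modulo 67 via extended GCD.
Extended GCD: 23(-32) + 67(11) = 1. So 23^(-1) ≡ -32 ≡ 35 (mod 67). Verify: 23 × 35 = 805 ≡ 1 (mod 67)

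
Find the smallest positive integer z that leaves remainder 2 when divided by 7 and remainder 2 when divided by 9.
M = 7 × 9 = 63. M₁ = 9, y₁ ≡ 4 mod 7. M₂ = 7, y₂ ≡ 4 mod 9. z = 2×9×4 + 2×7×4 ≡ 2 mod 63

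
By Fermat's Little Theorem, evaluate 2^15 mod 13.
By Fermat: 2^{12} ≡ 1 mod 13. So 2^{15} = 2^{12} · 2^{3} ≡ 2^{3} ≡ 8 mod 13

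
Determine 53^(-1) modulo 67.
Since 67 is prime, by Fermat 53^(-1) ≡ 53^{65} ≡ 43 (mod 67). Verify: 53 × 43 = 2279 ≡ 1 (mod 67)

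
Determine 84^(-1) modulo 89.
Since 89 is prime, by Fermat 84^(-1) ≡ 84^{87} ≡ 71 mod 89. Verify: 84 × 71 = 5964 ≡ 1 mod 89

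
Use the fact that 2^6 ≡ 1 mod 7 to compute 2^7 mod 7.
By Fermat: 2^{6} ≡ 1 mod 7. So 2^{7} = 2^{6} · 2^{1} ≡ 2^{1} ≡ 2 mod 7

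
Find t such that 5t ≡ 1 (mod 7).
Since 7 is prime, by Fermat 5^(-1) ≡ 5^{5} ≡ 3 (mod 7). Verify: 5 × 3 = 15 ≡ 1 (mod 7)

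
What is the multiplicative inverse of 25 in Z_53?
Since 53 is prime, by Fermat 25^(-1) ≡ 25^{51} ≡ 17 mod 53. Verify: 25 × 17 = 425 ≡ 1 mod 53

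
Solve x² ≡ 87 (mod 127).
The square roots of 87 mod 127 are 50 and 77. Verify: 50² = 2500 ≡ 87 (mod 127)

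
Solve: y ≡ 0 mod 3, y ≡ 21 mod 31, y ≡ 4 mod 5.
M = 3 × 31 × 5 = 465. M₁ = 155, y₁ ≡ 2 mod 3. M₂ = 15, y₂ ≡ 29 mod 31. M₃ = 93, y₃ ≡ 2 mod 5. y = 0×155×2 + 21×15×29 + 4×93×2 ≡ 114 mod 465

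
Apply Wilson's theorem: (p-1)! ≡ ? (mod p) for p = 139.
By Wilson's theorem, (138)! ≡ -1 ≡ 138 mod 139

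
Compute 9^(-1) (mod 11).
Since 11 is prime, by Fermat 9^(-1) ≡ 9^{9} ≡ 5 (mod 11). Verify: 9 × 5 = 45 ≡ 1 (mod 11)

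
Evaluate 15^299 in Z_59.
Using Fermat: 15^{58} ≡ 1 (mod 59). 299 ≡ 9 (mod 58). So 15^{299} ≡ 15^{9} ≡ 17 (mod 59)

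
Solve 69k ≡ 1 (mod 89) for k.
Since 89 is prime, by Fermat 69^(-1) ≡ 69^{87} ≡ 40 (mod 89). Verify: 69 × 40 = 2760 ≡ 1 (mod 89)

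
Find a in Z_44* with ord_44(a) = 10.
3 has order 10 mod 44 since 3^{10} ≡ 1 (mod 44) and no smaller power works.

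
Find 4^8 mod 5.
Using Fermat: 4^{4} ≡ 1 mod 5. 8 ≡ 0 mod 4. So 4^{8} ≡ 4^{0} ≡ 1 mod 5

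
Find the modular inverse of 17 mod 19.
Since 19 is prime, by Fermat 17^(-1) ≡ 17^{17} ≡ 9 mod 19. Verify: 17 × 9 = 153 ≡ 1 mod 19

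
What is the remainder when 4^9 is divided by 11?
By repeated squaring mod 11: 4^{1}≡4, 4^{2}≡5, 4^{4}≡3, 4^{8}≡9. Then 4^{9} = 4^{8+1} ≡ 9 × 4 ≡ 3 mod 11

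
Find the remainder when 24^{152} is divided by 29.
By Fermat: 24^{28} ≡ 1 mod 29. 152 = 5×28 + 12. So 24^{152} ≡ 24^{12} ≡ 7 mod 29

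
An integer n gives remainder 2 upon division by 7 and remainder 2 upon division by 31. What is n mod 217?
M = 7 × 31 = 217. M₁ = 31, y₁ ≡ 5 mod 7. M₂ = 7, y₂ ≡ 9 mod 31. n = 2×31×5 + 2×7×9 ≡ 2 mod 217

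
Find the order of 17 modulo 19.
Powers of 17 mod 19: 17^1≡17, 17^2≡4, 17^3≡11, 17^4≡16, 17^5≡6, 17^6≡7, 17^7≡5, 17^8≡9, 17^9≡1. Order = 9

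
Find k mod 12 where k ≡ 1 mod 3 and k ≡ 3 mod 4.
M = 3 × 4 = 12. M₁ = 4, y₁ ≡ 1 mod 3. M₂ = 3, y₂ ≡ 3 mod 4. k = 1×4×1 + 3×3×3 ≡ 7 mod 12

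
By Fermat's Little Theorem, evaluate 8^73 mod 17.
By Fermat: 8^{16} ≡ 1 mod 17. 73 = 4×16 + 9. So 8^{73} ≡ 8^{9} ≡ 8 mod 17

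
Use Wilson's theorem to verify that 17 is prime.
(16)! mod 17 = 16. Since this equals -1 mod 17, Wilson confirms 17 is prime.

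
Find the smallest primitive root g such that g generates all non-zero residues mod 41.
g = 6. Powers: [6, 36, 11, 25, 27, 39, 29, 10, 19, ...] generates all 40 non-zero residues.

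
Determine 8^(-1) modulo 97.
Since 97 is prime, by Fermat 8^(-1) ≡ 8^{95} ≡ 85 (mod 97). Verify: 8 × 85 = 680 ≡ 1 (mod 97)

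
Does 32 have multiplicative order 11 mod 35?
Powers of 32 mod 35: 32^1≡32, 32^2≡9, 32^3≡8, 32^4≡11, 32^5≡2, 32^6≡29, 32^7≡18, 32^8≡16, 32^9≡22, 32^10≡4, 32^11≡23, 32^12≡1. 32^11≡23≢1, so ord ≠ 11. No, the actual order is 12.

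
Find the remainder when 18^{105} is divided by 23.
By Fermat: 18^{22} ≡ 1 mod 23. 105 = 4×22 + 17. So 18^{105} ≡ 18^{17} ≡ 8 mod 23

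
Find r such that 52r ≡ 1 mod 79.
Since 79 is prime, by Fermat 52^(-1) ≡ 52^{77} ≡ 38 mod 79. Verify: 52 × 38 = 1976 ≡ 1 mod 79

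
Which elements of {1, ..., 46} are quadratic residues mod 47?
QRs mod 47: {1, 2, 3, 4, 6, 7, 8, 9, 12, 14, 16, 17, 18, 21, 24, 25, 27, 28, 32, 34, 36, 37, 42}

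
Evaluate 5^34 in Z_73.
By repeated squaring (mod 73): 5^{1}≡5, 5^{2}≡25, 5^{4}≡41, 5^{8}≡2, 5^{16}≡4, 5^{32}≡16. Then 5^{34} = 5^{32+2} ≡ 16 × 25 ≡ 35 (mod 73)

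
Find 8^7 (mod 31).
By repeated squaring (mod 31): 8^{1}≡8, 8^{2}≡2, 8^{4}≡4. Then 8^{7} = 8^{4+2+1} ≡ 4 × 2 × 8 ≡ 2 (mod 31)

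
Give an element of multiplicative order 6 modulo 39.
10 has order 6 mod 39 since 10^{6} ≡ 1 (mod 39) and no smaller power works.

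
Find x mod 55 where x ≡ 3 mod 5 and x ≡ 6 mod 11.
M = 5 × 11 = 55. M₁ = 11, y₁ ≡ 1 mod 5. M₂ = 5, y₂ ≡ 9 mod 11. x = 3×11×1 + 6×5×9 ≡ 28 mod 55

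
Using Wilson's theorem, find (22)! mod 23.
By Wilson's theorem, (22)! ≡ -1 ≡ 22 mod 23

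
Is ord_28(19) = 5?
Powers of 19 mod 28: 19^1≡19, 19^2≡25, 19^3≡27, 19^4≡9, 19^5≡3, 19^6≡1. 19^5≡3≢1, so ord ≠ 5. No, the actual order is 6.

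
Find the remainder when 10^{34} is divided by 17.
By Fermat: 10^{16} ≡ 1 (mod 17). 34 = 2×16 + 2. So 10^{34} ≡ 10^{2} ≡ 15 (mod 17)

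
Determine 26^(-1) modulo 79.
Since 79 is prime, by Fermat 26^(-1) ≡ 26^{77} ≡ 76 (mod 79). Verify: 26 × 76 = 1976 ≡ 1 (mod 79)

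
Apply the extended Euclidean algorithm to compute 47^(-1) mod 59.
Extended GCD: 47(-5) + 59(4) = 1. So 47^(-1) ≡ -5 ≡ 54 mod 59. Verify: 47 × 54 = 2538 ≡ 1 mod 59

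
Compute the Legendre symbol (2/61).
(2/61) = 2^{30} mod 61 = -1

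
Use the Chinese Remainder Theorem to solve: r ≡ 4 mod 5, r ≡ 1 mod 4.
M = 5 × 4 = 20. M₁ = 4, y₁ ≡ 4 mod 5. M₂ = 5, y₂ ≡ 1 mod 4. r = 4×4×4 + 1×5×1 ≡ 9 mod 20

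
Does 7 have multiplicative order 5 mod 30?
Powers of 7 mod 30: 7^1≡7, 7^2≡19, 7^3≡13, 7^4≡1. Already 7^4≡1, so the order is 4 < 5. No, the actual order is 4.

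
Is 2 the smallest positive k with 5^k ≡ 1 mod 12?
Powers of 5 mod 12: 5^1≡5, 5^2≡1. First k with 5^k≡1 is k=2. Yes, ord_12(5) = 2.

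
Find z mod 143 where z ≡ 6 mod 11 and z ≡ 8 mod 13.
M = 11 × 13 = 143. M₁ = 13, y₁ ≡ 6 mod 11. M₂ = 11, y₂ ≡ 6 mod 13. z = 6×13×6 + 8×11×6 ≡ 138 mod 143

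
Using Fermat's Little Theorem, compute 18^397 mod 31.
By Fermat: 18^{30} ≡ 1 (mod 31). 397 ≡ 7 (mod 30). So 18^{397} ≡ 18^{7} ≡ 9 (mod 31)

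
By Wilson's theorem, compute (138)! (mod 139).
By Wilson's theorem, (138)! ≡ -1 ≡ 138 (mod 139)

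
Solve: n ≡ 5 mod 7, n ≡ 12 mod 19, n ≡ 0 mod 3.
M = 7 × 19 × 3 = 399. M₁ = 57, y₁ ≡ 1 mod 7. M₂ = 21, y₂ ≡ 10 mod 19. M₃ = 133, y₃ ≡ 1 mod 3. n = 5×57×1 + 12×21×10 + 0×133×1 ≡ 12 mod 399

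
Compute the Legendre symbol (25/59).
(25/59) = 25^{29} mod 59 = 1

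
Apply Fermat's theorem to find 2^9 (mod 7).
By Fermat: 2^{6} ≡ 1 (mod 7). So 2^{9} = 2^{6} · 2^{3} ≡ 2^{3} ≡ 1 (mod 7)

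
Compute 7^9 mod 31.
By repeated squaring (mod 31): 7^{1}≡7, 7^{2}≡18, 7^{4}≡14, 7^{8}≡10. Then 7^{9} = 7^{8+1} ≡ 10 × 7 ≡ 8 (mod 31)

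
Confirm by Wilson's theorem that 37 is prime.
(36)! mod 37 = 36. Since this equals -1 (mod 37), Wilson confirms 37 is prime.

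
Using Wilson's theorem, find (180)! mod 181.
By Wilson's theorem, (180)! ≡ -1 ≡ 180 (mod 181)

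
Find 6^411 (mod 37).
Using Fermat: 6^{36} ≡ 1 (mod 37). 411 ≡ 15 (mod 36). So 6^{411} ≡ 6^{15} ≡ 31 (mod 37)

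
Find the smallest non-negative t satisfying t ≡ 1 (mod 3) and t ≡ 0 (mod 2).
M = 3 × 2 = 6. M₁ = 2, y₁ ≡ 2 (mod 3). M₂ = 3, y₂ ≡ 1 (mod 2). t = 1×2×2 + 0×3×1 ≡ 4 (mod 6)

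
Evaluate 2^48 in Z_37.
Using Fermat: 2^{36} ≡ 1 (mod 37). 48 ≡ 12 (mod 36). So 2^{48} ≡ 2^{12} ≡ 26 (mod 37)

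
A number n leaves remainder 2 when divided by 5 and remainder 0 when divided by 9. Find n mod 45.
M = 5 × 9 = 45. M₁ = 9, y₁ ≡ 4 mod 5. M₂ = 5, y₂ ≡ 2 mod 9. n = 2×9×4 + 0×5×2 ≡ 27 mod 45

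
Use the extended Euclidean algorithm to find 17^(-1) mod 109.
Extended GCD: 17(-32) + 109(5) = 1. So 17^(-1) ≡ -32 ≡ 77 (mod 109). Verify: 17 × 77 = 1309 ≡ 1 (mod 109)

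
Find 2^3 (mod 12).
2^{3} = 8 ≡ 8 (mod 12)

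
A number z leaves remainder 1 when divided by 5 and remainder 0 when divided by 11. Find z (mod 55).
M = 5 × 11 = 55. M₁ = 11, y₁ ≡ 1 (mod 5). M₂ = 5, y₂ ≡ 9 (mod 11). z = 1×11×1 + 0×5×9 ≡ 11 (mod 55)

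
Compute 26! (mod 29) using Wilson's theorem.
(28)! = (26)! × (27) × (28) ≡ -1 (mod 29). So (26)! ≡ -1 × [(28)(27)]^(-1) ≡ 14 (mod 29)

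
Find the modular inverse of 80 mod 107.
Since 107 is prime, by Fermat 80^(-1) ≡ 80^{105} ≡ 103 (mod 107). Verify: 80 × 103 = 8240 ≡ 1 (mod 107)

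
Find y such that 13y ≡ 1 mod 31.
Since 31 is prime, by Fermat 13^(-1) ≡ 13^{29} ≡ 12 mod 31. Verify: 13 × 12 = 156 ≡ 1 mod 31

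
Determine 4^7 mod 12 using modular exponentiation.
By repeated squaring mod 12: 4^{1}≡4, 4^{2}≡4, 4^{4}≡4. Then 4^{7} = 4^{4+2+1} ≡ 4 × 4 × 4 ≡ 4 mod 12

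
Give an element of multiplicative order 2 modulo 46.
45 has order 2 mod 46 since 45^{2} ≡ 1 mod 46 and no smaller power works.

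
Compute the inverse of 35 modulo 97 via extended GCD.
Extended GCD: 35(-36) + 97(13) = 1. So 35^(-1) ≡ -36 ≡ 61 (mod 97). Verify: 35 × 61 = 2135 ≡ 1 (mod 97)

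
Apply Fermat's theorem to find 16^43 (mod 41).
By Fermat: 16^{40} ≡ 1 (mod 41). So 16^{43} = 16^{40} · 16^{3} ≡ 16^{3} ≡ 37 (mod 41)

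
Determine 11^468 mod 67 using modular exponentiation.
Using Fermat: 11^{66} ≡ 1 mod 67. 468 ≡ 6 mod 66. So 11^{468} ≡ 11^{6} ≡ 14 mod 67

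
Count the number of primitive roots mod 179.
A prime p has φ(p-1) primitive roots; here φ(178) = 88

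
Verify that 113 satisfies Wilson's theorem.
(112)! mod 113 = 112. Since this equals -1 (mod 113), Wilson confirms 113 is prime.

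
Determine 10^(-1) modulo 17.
Since 17 is prime, by Fermat 10^(-1) ≡ 10^{15} ≡ 12 mod 17. Verify: 10 × 12 = 120 ≡ 1 mod 17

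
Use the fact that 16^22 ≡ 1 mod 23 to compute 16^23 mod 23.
By Fermat: 16^{22} ≡ 1 mod 23. So 16^{23} = 16^{22} · 16^{1} ≡ 16^{1} ≡ 16 mod 23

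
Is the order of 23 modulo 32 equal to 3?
Powers of 23 mod 32: 23^1≡23, 23^2≡17, 23^3≡7, 23^4≡1. 23^3≡7≢1, so ord ≠ 3. No, the actual order is 4.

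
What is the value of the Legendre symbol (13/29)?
(13/29) = 13^{14} mod 29 = 1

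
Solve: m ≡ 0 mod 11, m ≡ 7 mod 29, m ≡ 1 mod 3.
M = 11 × 29 × 3 = 957. M₁ = 87, y₁ ≡ 10 mod 11. M₂ = 33, y₂ ≡ 22 mod 29. M₃ = 319, y₃ ≡ 1 mod 3. m = 0×87×10 + 7×33×22 + 1×319×1 ≡ 616 mod 957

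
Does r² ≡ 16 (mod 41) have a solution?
By Euler's criterion: 16^{20} ≡ 1 (mod 41). Since this equals 1, 16 is a QR.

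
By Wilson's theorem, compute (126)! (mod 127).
By Wilson's theorem, (126)! ≡ -1 ≡ 126 (mod 127)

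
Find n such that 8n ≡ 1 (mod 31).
Since 31 is prime, by Fermat 8^(-1) ≡ 8^{29} ≡ 4 (mod 31). Verify: 8 × 4 = 32 ≡ 1 (mod 31)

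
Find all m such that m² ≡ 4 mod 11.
The square roots of 4 mod 11 are 9 and 2. Verify: 9² = 81 ≡ 4 mod 11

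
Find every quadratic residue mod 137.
QRs mod 137: {1, 2, 4, 7, 8, 9, 11, 14, 15, 16, 17, 18, 19, 22, 25, 28, 30, 32, 34, 36, 37, 38, 39, 44, 49, 50, 56, 59, 60, 61, 63, 64, 65, 68, 69, 72, 73, 74, 76, 77, 78, 81, 87, 88, 93, 98, 99, 100, 101, 103, 105, 107, 109, 112, 115, 118, 119, 120, 121, 122, 123, 126, 128, 129, 130, 133, 135, 136}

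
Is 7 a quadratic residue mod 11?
By Euler's criterion: 7^{5} ≡ 10 mod 11. Since this equals -1 (≡ 10), 7 is not a QR.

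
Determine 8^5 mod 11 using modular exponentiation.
By repeated squaring mod 11: 8^{1}≡8, 8^{2}≡9, 8^{4}≡4. Then 8^{5} = 8^{4+1} ≡ 4 × 8 ≡ 10 mod 11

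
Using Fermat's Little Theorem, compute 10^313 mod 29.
By Fermat: 10^{28} ≡ 1 mod 29. 313 ≡ 5 mod 28. So 10^{313} ≡ 10^{5} ≡ 8 mod 29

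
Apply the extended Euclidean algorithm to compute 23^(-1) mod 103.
Extended GCD: 23(9) + 103(-2) = 1. So 23^(-1) ≡ 9 (mod 103). Verify: 23 × 9 = 207 ≡ 1 (mod 103)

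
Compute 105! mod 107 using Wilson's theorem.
(106)! = (105)! × (106) ≡ -1 mod 107. So (105)! ≡ -1 × (106)^(-1) ≡ (-1)×(-1) = 1 mod 107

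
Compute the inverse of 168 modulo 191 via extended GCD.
Extended GCD: 168(83) + 191(-73) = 1. So 168^(-1) ≡ 83 (mod 191). Verify: 168 × 83 = 13944 ≡ 1 (mod 191)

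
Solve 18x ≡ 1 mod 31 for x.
Since 31 is prime, by Fermat 18^(-1) ≡ 18^{29} ≡ 19 mod 31. Verify: 18 × 19 = 342 ≡ 1 mod 31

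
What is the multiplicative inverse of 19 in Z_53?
Since 53 is prime, by Fermat 19^(-1) ≡ 19^{51} ≡ 14 mod 53. Verify: 19 × 14 = 266 ≡ 1 mod 53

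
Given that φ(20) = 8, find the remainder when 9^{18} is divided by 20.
By Euler: 9^{8} ≡ 1 mod 20 since gcd(9, 20) = 1. 18 = 2×8 + 2. So 9^{18} ≡ 9^{2} ≡ 1 mod 20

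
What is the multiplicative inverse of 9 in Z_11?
Since 11 is prime, by Fermat 9^(-1) ≡ 9^{9} ≡ 5 (mod 11). Verify: 9 × 5 = 45 ≡ 1 (mod 11)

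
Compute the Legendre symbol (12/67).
(12/67) = 12^{33} mod 67 = -1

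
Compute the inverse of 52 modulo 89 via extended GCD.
Extended GCD: 52(12) + 89(-7) = 1. So 52^(-1) ≡ 12 mod 89. Verify: 52 × 12 = 624 ≡ 1 mod 89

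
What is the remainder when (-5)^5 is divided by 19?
By repeated squaring mod 19: (-5)^{1}≡14, (-5)^{2}≡6, (-5)^{4}≡17. Then (-5)^{5} = (-5)^{4+1} ≡ 17 × 14 ≡ 10 mod 19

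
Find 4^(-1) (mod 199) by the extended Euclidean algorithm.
Extended GCD: 4(50) + 199(-1) = 1. So 4^(-1) ≡ 50 (mod 199). Verify: 4 × 50 = 200 ≡ 1 (mod 199)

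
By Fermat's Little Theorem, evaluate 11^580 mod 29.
By Fermat: 11^{28} ≡ 1 (mod 29). 580 ≡ 20 (mod 28). So 11^{580} ≡ 11^{20} ≡ 20 (mod 29)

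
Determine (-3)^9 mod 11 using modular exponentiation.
By repeated squaring mod 11: (-3)^{1}≡8, (-3)^{2}≡9, (-3)^{4}≡4, (-3)^{8}≡5. Then (-3)^{9} = (-3)^{8+1} ≡ 5 × 8 ≡ 7 mod 11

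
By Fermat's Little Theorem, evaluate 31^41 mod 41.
By Fermat: 31^{40} ≡ 1 mod 41. So 31^{41} = 31^{40} · 31^{1} ≡ 31^{1} ≡ 31 mod 41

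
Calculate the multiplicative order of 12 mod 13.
Powers of 12 mod 13: 12^1≡12, 12^2≡1. ord_13(12) = 2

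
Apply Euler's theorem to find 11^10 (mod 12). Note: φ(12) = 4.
By Euler: 11^{4} ≡ 1 (mod 12) since gcd(11, 12) = 1. 10 = 2×4 + 2. So 11^{10} ≡ 11^{2} ≡ 1 (mod 12)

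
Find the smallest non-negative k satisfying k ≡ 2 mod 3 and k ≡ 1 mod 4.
M = 3 × 4 = 12. M₁ = 4, y₁ ≡ 1 mod 3. M₂ = 3, y₂ ≡ 3 mod 4. k = 2×4×1 + 1×3×3 ≡ 5 mod 12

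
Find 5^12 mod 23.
By repeated squaring mod 23: 5^{1}≡5, 5^{2}≡2, 5^{4}≡4, 5^{8}≡16. Then 5^{12} = 5^{8+4} ≡ 16 × 4 ≡ 18 mod 23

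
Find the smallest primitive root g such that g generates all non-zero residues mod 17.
g = 3. Powers: [3, 9, 10, 13, 5, 15, 11, 16, 14, ...] generates all 16 non-zero residues.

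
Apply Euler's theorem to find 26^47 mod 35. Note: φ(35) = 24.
By Euler: 26^{24} ≡ 1 mod 35 since gcd(26, 35) = 1. 47 = 1×24 + 23. So 26^{47} ≡ 26^{23} ≡ 31 mod 35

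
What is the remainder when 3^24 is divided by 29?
By repeated squaring mod 29: 3^{1}≡3, 3^{2}≡9, 3^{4}≡23, 3^{8}≡7, 3^{16}≡20. Then 3^{24} = 3^{16+8} ≡ 20 × 7 ≡ 24 mod 29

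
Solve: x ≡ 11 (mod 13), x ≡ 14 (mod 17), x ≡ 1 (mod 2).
M = 13 × 17 × 2 = 442. M₁ = 34, y₁ ≡ 5 (mod 13). M₂ = 26, y₂ ≡ 2 (mod 17). M₃ = 221, y₃ ≡ 1 (mod 2). x = 11×34×5 + 14×26×2 + 1×221×1 ≡ 167 (mod 442)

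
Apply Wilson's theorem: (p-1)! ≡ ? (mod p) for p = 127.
By Wilson's theorem, (126)! ≡ -1 ≡ 126 mod 127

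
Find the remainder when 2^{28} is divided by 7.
By Fermat: 2^{6} ≡ 1 mod 7. 28 = 4×6 + 4. So 2^{28} ≡ 2^{4} ≡ 2 mod 7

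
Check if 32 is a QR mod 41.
By Euler's criterion: 32^{20} ≡ 1 (mod 41). Since this equals 1, 32 is a QR.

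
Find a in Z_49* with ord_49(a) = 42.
3 has order 42 mod 49 since 3^{42} ≡ 1 (mod 49) and no smaller power works.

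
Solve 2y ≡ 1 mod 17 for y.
Since 17 is prime, by Fermat 2^(-1) ≡ 2^{15} ≡ 9 mod 17. Verify: 2 × 9 = 18 ≡ 1 mod 17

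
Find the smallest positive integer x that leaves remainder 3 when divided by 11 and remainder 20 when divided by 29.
M = 11 × 29 = 319. M₁ = 29, y₁ ≡ 8 mod 11. M₂ = 11, y₂ ≡ 8 mod 29. x = 3×29×8 + 20×11×8 ≡ 223 mod 319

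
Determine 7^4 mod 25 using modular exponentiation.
7^{4} = 2401 ≡ 1 mod 25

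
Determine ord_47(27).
Powers of 27 mod 47: 27^1≡27, 27^2≡24, 27^3≡37, 27^4≡12, 27^5≡42, 27^6≡6, 27^7≡21, 27^8≡3, 27^9≡34, 27^10≡25, 27^11≡17, 27^12≡36, 27^13≡32, 27^14≡18, 27^15≡16, 27^16≡9, 27^17≡8, 27^18≡28, 27^19≡4, 27^20≡14, 27^21≡2, 27^22≡7, 27^23≡1. So the order of 27 is 23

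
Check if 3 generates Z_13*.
3^{3} ≡ 1 mod 13 and 3 < 12, so ord_13(3) = 3 ≠ 12 and 3 is not a primitive root.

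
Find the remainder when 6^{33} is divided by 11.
By Fermat: 6^{10} ≡ 1 mod 11. 33 = 3×10 + 3. So 6^{33} ≡ 6^{3} ≡ 7 mod 11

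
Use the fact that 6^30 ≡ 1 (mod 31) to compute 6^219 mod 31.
By Fermat: 6^{30} ≡ 1 (mod 31). 219 ≡ 9 (mod 30). So 6^{219} ≡ 6^{9} ≡ 30 (mod 31)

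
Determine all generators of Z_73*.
There are φ(72) = 24 primitive roots mod 73: {5, 11, 13, 14, 15, 20, 26, 28, 29, 31, 33, 34, 39, 40, 42, 44, 45, 47, 53, 58, 59, 60, 62, 68}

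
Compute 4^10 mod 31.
By repeated squaring mod 31: 4^{1}≡4, 4^{2}≡16, 4^{4}≡8, 4^{8}≡2. Then 4^{10} = 4^{8+2} ≡ 2 × 16 ≡ 1 mod 31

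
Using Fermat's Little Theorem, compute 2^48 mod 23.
By Fermat: 2^{22} ≡ 1 mod 23. 48 = 2×22 + 4. So 2^{48} ≡ 2^{4} ≡ 16 mod 23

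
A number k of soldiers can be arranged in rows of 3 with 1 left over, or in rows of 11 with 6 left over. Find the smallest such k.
M = 3 × 11 = 33. M₁ = 11, y₁ ≡ 2 mod 3. M₂ = 3, y₂ ≡ 4 mod 11. k = 1×11×2 + 6×3×4 ≡ 28 mod 33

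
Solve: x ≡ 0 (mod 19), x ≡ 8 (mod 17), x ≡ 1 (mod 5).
M = 19 × 17 × 5 = 1615. M₁ = 85, y₁ ≡ 17 (mod 19). M₂ = 95, y₂ ≡ 12 (mod 17). M₃ = 323, y₃ ≡ 2 (mod 5). x = 0×85×17 + 8×95×12 + 1×323×2 ≡ 76 (mod 1615)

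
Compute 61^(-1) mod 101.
Since 101 is prime, by Fermat 61^(-1) ≡ 61^{99} ≡ 53 mod 101. Verify: 61 × 53 = 3233 ≡ 1 mod 101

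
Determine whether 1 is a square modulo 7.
By Euler's criterion: 1^{3} ≡ 1 mod 7. Since this equals 1, 1 is a QR.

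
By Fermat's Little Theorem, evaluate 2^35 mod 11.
By Fermat: 2^{10} ≡ 1 (mod 11). 35 = 3×10 + 5. So 2^{35} ≡ 2^{5} ≡ 10 (mod 11)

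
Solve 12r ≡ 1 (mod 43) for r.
Since 43 is prime, by Fermat 12^(-1) ≡ 12^{41} ≡ 18 (mod 43). Verify: 12 × 18 = 216 ≡ 1 (mod 43)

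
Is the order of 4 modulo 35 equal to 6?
Powers of 4 mod 35: 4^1≡4, 4^2≡16, 4^3≡29, 4^4≡11, 4^5≡9, 4^6≡1. First k with 4^k≡1 is k=6. Yes, ord_35(4) = 6.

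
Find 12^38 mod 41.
By repeated squaring mod 41: 12^{1}≡12, 12^{2}≡21, 12^{4}≡31, 12^{8}≡18, 12^{16}≡37, 12^{32}≡16. Then 12^{38} = 12^{32+4+2} ≡ 16 × 31 × 21 ≡ 2 mod 41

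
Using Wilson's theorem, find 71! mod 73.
(72)! = (71)! × (72) ≡ -1 mod 73. So (71)! ≡ -1 × (72)^(-1) ≡ (-1)×(-1) = 1 mod 73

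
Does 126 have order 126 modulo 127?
126^{2} ≡ 1 mod 127 and 2 < 126, so ord_127(126) = 2 ≠ 126 and 126 is not a primitive root.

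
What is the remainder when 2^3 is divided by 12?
2^{3} = 8 ≡ 8 (mod 12)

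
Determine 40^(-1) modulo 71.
Since 71 is prime, by Fermat 40^(-1) ≡ 40^{69} ≡ 16 mod 71. Verify: 40 × 16 = 640 ≡ 1 mod 71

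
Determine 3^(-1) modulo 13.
Since 13 is prime, by Fermat 3^(-1) ≡ 3^{11} ≡ 9 (mod 13). Verify: 3 × 9 = 27 ≡ 1 (mod 13)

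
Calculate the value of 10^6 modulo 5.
By repeated squaring mod 5: 10^{1}≡0, 10^{2}≡0, 10^{4}≡0. Then 10^{6} = 10^{4+2} ≡ 0 × 0 ≡ 0 mod 5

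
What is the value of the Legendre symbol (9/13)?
(9/13) = 9^{6} mod 13 = 1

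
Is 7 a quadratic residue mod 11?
By Euler's criterion: 7^{5} ≡ 10 mod 11. Since this equals -1 (≡ 10), 7 is not a QR.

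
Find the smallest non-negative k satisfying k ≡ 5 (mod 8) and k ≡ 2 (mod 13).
M = 8 × 13 = 104. M₁ = 13, y₁ ≡ 5 (mod 8). M₂ = 8, y₂ ≡ 5 (mod 13). k = 5×13×5 + 2×8×5 ≡ 93 (mod 104)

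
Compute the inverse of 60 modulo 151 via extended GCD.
Extended GCD: 60(73) + 151(-29) = 1. So 60^(-1) ≡ 73 mod 151. Verify: 60 × 73 = 4380 ≡ 1 mod 151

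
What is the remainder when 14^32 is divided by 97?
By repeated squaring (mod 97): 14^{1}≡14, 14^{2}≡2, 14^{4}≡4, 14^{8}≡16, 14^{16}≡62, 14^{32}≡61. So 14^{32} ≡ 61 (mod 97)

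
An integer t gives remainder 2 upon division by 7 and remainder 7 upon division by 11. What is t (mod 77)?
M = 7 × 11 = 77. M₁ = 11, y₁ ≡ 2 (mod 7). M₂ = 7, y₂ ≡ 8 (mod 11). t = 2×11×2 + 7×7×8 ≡ 51 (mod 77)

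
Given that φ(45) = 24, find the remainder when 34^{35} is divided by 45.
By Euler: 34^{24} ≡ 1 (mod 45) since gcd(34, 45) = 1. 35 = 1×24 + 11. So 34^{35} ≡ 34^{11} ≡ 4 (mod 45)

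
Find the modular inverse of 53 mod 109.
Since 109 is prime, by Fermat 53^(-1) ≡ 53^{107} ≡ 72 mod 109. Verify: 53 × 72 = 3816 ≡ 1 mod 109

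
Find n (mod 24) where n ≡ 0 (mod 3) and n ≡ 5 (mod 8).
M = 3 × 8 = 24. M₁ = 8, y₁ ≡ 2 (mod 3). M₂ = 3, y₂ ≡ 3 (mod 8). n = 0×8×2 + 5×3×3 ≡ 21 (mod 24)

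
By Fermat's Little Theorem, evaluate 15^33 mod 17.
By Fermat: 15^{16} ≡ 1 (mod 17). 33 = 2×16 + 1. So 15^{33} ≡ 15^{1} ≡ 15 (mod 17)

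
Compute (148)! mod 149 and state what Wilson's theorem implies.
(148)! mod 149 = 148. Since this equals -1 mod 149, Wilson confirms 149 is prime.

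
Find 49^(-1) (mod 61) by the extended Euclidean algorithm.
Extended GCD: 49(5) + 61(-4) = 1. So 49^(-1) ≡ 5 (mod 61). Verify: 49 × 5 = 245 ≡ 1 (mod 61)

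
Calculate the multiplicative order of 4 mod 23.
Powers of 4 mod 23: 4^1≡4, 4^2≡16, 4^3≡18, 4^4≡3, 4^5≡12, 4^6≡2, 4^7≡8, 4^8≡9, 4^9≡13, 4^10≡6, 4^11≡1. ord_23(4) = 11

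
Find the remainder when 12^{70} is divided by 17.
By Fermat: 12^{16} ≡ 1 (mod 17). 70 = 4×16 + 6. So 12^{70} ≡ 12^{6} ≡ 2 (mod 17)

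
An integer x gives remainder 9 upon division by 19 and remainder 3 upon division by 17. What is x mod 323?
M = 19 × 17 = 323. M₁ = 17, y₁ ≡ 9 mod 19. M₂ = 19, y₂ ≡ 9 mod 17. x = 9×17×9 + 3×19×9 ≡ 275 mod 323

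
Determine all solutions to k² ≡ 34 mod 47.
The square roots of 34 mod 47 are 9 and 38. Verify: 9² = 81 ≡ 34 mod 47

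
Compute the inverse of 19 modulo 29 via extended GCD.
Extended GCD: 19(-3) + 29(2) = 1. So 19^(-1) ≡ -3 ≡ 26 mod 29. Verify: 19 × 26 = 494 ≡ 1 mod 29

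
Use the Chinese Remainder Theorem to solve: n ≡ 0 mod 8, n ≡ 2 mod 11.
M = 8 × 11 = 88. M₁ = 11, y₁ ≡ 3 mod 8. M₂ = 8, y₂ ≡ 7 mod 11. n = 0×11×3 + 2×8×7 ≡ 24 mod 88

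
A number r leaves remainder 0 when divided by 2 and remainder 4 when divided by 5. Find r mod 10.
M = 2 × 5 = 10. M₁ = 5, y₁ ≡ 1 mod 2. M₂ = 2, y₂ ≡ 3 mod 5. r = 0×5×1 + 4×2×3 ≡ 4 mod 10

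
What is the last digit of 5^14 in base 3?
Using Fermat: 5^{2} ≡ 1 (mod 3). 14 ≡ 0 (mod 2). So 5^{14} ≡ 5^{0} ≡ 1 (mod 3)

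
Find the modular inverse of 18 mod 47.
Since 47 is prime, by Fermat 18^(-1) ≡ 18^{45} ≡ 34 (mod 47). Verify: 18 × 34 = 612 ≡ 1 (mod 47)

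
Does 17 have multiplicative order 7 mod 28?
Powers of 17 mod 28: 17^1≡17, 17^2≡9, 17^3≡13, 17^4≡25, 17^5≡5, 17^6≡1. Already 17^6≡1, so the order is 6 < 7. No, the actual order is 6.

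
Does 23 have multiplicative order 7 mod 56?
Powers of 23 mod 56: 23^1≡23, 23^2≡25, 23^3≡15, 23^4≡9, 23^5≡39, 23^6≡1. Already 23^6≡1, so the order is 6 < 7. No, the actual order is 6.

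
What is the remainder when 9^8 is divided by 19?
By repeated squaring (mod 19): 9^{1}≡9, 9^{2}≡5, 9^{4}≡6, 9^{8}≡17. So 9^{8} ≡ 17 (mod 19)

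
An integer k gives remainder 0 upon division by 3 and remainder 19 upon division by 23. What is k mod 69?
M = 3 × 23 = 69. M₁ = 23, y₁ ≡ 2 mod 3. M₂ = 3, y₂ ≡ 8 mod 23. k = 0×23×2 + 19×3×8 ≡ 42 mod 69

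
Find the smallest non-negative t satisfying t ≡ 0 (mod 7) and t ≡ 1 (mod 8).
M = 7 × 8 = 56. M₁ = 8, y₁ ≡ 1 (mod 7). M₂ = 7, y₂ ≡ 7 (mod 8). t = 0×8×1 + 1×7×7 ≡ 49 (mod 56)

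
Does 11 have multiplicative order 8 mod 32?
Powers of 11 mod 32: 11^1≡11, 11^2≡25, 11^3≡19, 11^4≡17, 11^5≡27, 11^6≡9, 11^7≡3, 11^8≡1. First k with 11^k≡1 is k=8. Yes, ord_32(11) = 8.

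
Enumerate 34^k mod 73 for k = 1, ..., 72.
34^1, 34^2, ..., 34^{72} mod 73: [34, 61, 30, 71, 5, 24, 13, 4, 63, 25, 47, 65, 20, 23, 52, 16, 33, 27, 42, 41, 7, 19, 62, 64, 59, 35, 22, 18, 28, 3, 29, 37, 17, 67, 15, 72, 39, 12, 43, 2, 68, 49, 60, 69, 10, 48, 26, 8, 53, 50, 21, 57, 40, 46, 31, 32, 66, 54, 11, 9, 14, 38, 51, 55, 45, 70, 44, 36, 56, 6, 58, 1]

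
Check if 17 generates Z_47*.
17^{23} ≡ 1 (mod 47) and 23 < 46, so ord_47(17) = 23 ≠ 46 and 17 is not a primitive root.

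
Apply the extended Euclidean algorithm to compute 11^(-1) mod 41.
Extended GCD: 11(15) + 41(-4) = 1. So 11^(-1) ≡ 15 mod 41. Verify: 11 × 15 = 165 ≡ 1 mod 41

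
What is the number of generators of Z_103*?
Number of primitive roots mod 103 = φ(p-1) = φ(102) = 32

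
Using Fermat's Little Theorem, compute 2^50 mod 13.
By Fermat: 2^{12} ≡ 1 (mod 13). 50 = 4×12 + 2. So 2^{50} ≡ 2^{2} ≡ 4 (mod 13)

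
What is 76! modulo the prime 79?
(78)! = (76)! × (77) × (78) ≡ -1 (mod 79). So (76)! ≡ -1 × [(78)(77)]^(-1) ≡ 39 (mod 79)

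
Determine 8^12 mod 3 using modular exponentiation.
Using Fermat: 8^{2} ≡ 1 mod 3. 12 ≡ 0 mod 2. So 8^{12} ≡ 8^{0} ≡ 1 mod 3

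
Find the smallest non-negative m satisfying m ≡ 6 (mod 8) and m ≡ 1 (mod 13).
M = 8 × 13 = 104. M₁ = 13, y₁ ≡ 5 (mod 8). M₂ = 8, y₂ ≡ 5 (mod 13). m = 6×13×5 + 1×8×5 ≡ 14 (mod 104)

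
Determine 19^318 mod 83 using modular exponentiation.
Using Fermat: 19^{82} ≡ 1 mod 83. 318 ≡ 72 mod 82. So 19^{318} ≡ 19^{72} ≡ 65 mod 83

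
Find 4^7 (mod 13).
By repeated squaring (mod 13): 4^{1}≡4, 4^{2}≡3, 4^{4}≡9. Then 4^{7} = 4^{4+2+1} ≡ 9 × 3 × 4 ≡ 4 (mod 13)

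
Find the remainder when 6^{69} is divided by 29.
By Fermat: 6^{28} ≡ 1 (mod 29). 69 = 2×28 + 13. So 6^{69} ≡ 6^{13} ≡ 5 (mod 29)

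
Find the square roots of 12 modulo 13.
The square roots of 12 mod 13 are 8 and 5. Verify: 8² = 64 ≡ 12 mod 13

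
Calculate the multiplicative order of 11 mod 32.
Powers of 11 mod 32: 11^1≡11, 11^2≡25, 11^3≡19, 11^4≡17, 11^5≡27, 11^6≡9, 11^7≡3, 11^8≡1. Order = 8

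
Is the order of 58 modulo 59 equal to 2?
Powers of 58 mod 59: 58^1≡58, 58^2≡1. First k with 58^k≡1 is k=2. Yes, ord_59(58) = 2.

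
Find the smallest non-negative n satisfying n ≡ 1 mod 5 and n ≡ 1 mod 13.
M = 5 × 13 = 65. M₁ = 13, y₁ ≡ 2 mod 5. M₂ = 5, y₂ ≡ 8 mod 13. n = 1×13×2 + 1×5×8 ≡ 1 mod 65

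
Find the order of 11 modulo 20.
Powers of 11 mod 20: 11^1≡11, 11^2≡1. ord_20(11) = 2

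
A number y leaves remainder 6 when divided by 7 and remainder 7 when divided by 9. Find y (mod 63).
M = 7 × 9 = 63. M₁ = 9, y₁ ≡ 4 (mod 7). M₂ = 7, y₂ ≡ 4 (mod 9). y = 6×9×4 + 7×7×4 ≡ 34 (mod 63)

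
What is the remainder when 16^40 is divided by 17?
Using Fermat: 16^{16} ≡ 1 (mod 17). 40 ≡ 8 (mod 16). So 16^{40} ≡ 16^{8} ≡ 1 (mod 17)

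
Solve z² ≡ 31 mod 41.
The square roots of 31 mod 41 are 20 and 21. Verify: 20² = 400 ≡ 31 mod 41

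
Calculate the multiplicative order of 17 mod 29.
Powers of 17 mod 29: 17^1≡17, 17^2≡28, 17^3≡12, 17^4≡1. Order = 4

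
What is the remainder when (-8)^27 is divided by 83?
By repeated squaring mod 83: (-8)^{1}≡75, (-8)^{2}≡64, (-8)^{4}≡29, (-8)^{8}≡11, (-8)^{16}≡38. Then (-8)^{27} = (-8)^{16+8+2+1} ≡ 38 × 11 × 64 × 75 ≡ 41 mod 83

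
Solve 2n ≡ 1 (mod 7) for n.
Since 7 is prime, by Fermat 2^(-1) ≡ 2^{5} ≡ 4 (mod 7). Verify: 2 × 4 = 8 ≡ 1 (mod 7)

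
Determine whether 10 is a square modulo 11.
By Euler's criterion: 10^{5} ≡ 10 mod 11. Since this equals -1 (≡ 10), 10 is not a QR.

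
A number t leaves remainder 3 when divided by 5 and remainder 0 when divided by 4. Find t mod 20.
M = 5 × 4 = 20. M₁ = 4, y₁ ≡ 4 mod 5. M₂ = 5, y₂ ≡ 1 mod 4. t = 3×4×4 + 0×5×1 ≡ 8 mod 20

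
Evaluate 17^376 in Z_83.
Using Fermat: 17^{82} ≡ 1 (mod 83). 376 ≡ 48 (mod 82). So 17^{376} ≡ 17^{48} ≡ 36 (mod 83)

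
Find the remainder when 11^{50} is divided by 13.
By Fermat: 11^{12} ≡ 1 mod 13. 50 = 4×12 + 2. So 11^{50} ≡ 11^{2} ≡ 4 mod 13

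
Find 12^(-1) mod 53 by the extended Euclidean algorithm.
Extended GCD: 12(-22) + 53(5) = 1. So 12^(-1) ≡ -22 ≡ 31 mod 53. Verify: 12 × 31 = 372 ≡ 1 mod 53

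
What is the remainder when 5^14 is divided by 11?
Using Fermat: 5^{10} ≡ 1 (mod 11). 14 ≡ 4 (mod 10). So 5^{14} ≡ 5^{4} ≡ 9 (mod 11)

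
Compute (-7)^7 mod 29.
By repeated squaring mod 29: (-7)^{1}≡22, (-7)^{2}≡20, (-7)^{4}≡23. Then (-7)^{7} = (-7)^{4+2+1} ≡ 23 × 20 × 22 ≡ 28 mod 29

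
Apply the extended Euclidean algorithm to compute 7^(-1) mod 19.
Extended GCD: 7(-8) + 19(3) = 1. So 7^(-1) ≡ -8 ≡ 11 (mod 19). Verify: 7 × 11 = 77 ≡ 1 (mod 19)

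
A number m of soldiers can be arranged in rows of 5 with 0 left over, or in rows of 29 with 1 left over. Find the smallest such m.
M = 5 × 29 = 145. M₁ = 29, y₁ ≡ 4 mod 5. M₂ = 5, y₂ ≡ 6 mod 29. m = 0×29×4 + 1×5×6 ≡ 30 mod 145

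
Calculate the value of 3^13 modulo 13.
Using Fermat: 3^{12} ≡ 1 mod 13. 13 ≡ 1 mod 12. So 3^{13} ≡ 3^{1} ≡ 3 mod 13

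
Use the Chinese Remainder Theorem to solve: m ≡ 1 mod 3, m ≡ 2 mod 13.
M = 3 × 13 = 39. M₁ = 13, y₁ ≡ 1 mod 3. M₂ = 3, y₂ ≡ 9 mod 13. m = 1×13×1 + 2×3×9 ≡ 28 mod 39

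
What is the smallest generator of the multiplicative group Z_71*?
g = 7. For each prime q|70: 7^{35}≡70, 7^{14}≡54, 7^{10}≡45, none ≡ 1, so ord_71(7) = 70 and 7 is a primitive root.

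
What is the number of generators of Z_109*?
Number of primitive roots mod 109 = φ(p-1) = φ(108) = 36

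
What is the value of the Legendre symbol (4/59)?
(4/59) = 4^{29} mod 59 = 1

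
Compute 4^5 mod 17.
By repeated squaring mod 17: 4^{1}≡4, 4^{2}≡16, 4^{4}≡1. Then 4^{5} = 4^{4+1} ≡ 1 × 4 ≡ 4 mod 17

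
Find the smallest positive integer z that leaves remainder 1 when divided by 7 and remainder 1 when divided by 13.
M = 7 × 13 = 91. M₁ = 13, y₁ ≡ 6 mod 7. M₂ = 7, y₂ ≡ 2 mod 13. z = 1×13×6 + 1×7×2 ≡ 1 mod 91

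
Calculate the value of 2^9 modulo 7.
Using Fermat: 2^{6} ≡ 1 mod 7. 9 ≡ 3 mod 6. So 2^{9} ≡ 2^{3} ≡ 1 mod 7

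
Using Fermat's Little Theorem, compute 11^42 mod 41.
By Fermat: 11^{40} ≡ 1 (mod 41). So 11^{42} = 11^{40} · 11^{2} ≡ 11^{2} ≡ 39 (mod 41)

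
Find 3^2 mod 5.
3^{2} = 9 ≡ 4 mod 5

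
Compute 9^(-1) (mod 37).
Since 37 is prime, by Fermat 9^(-1) ≡ 9^{35} ≡ 33 (mod 37). Verify: 9 × 33 = 297 ≡ 1 (mod 37)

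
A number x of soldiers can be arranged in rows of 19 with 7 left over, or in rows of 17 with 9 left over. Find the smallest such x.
M = 19 × 17 = 323. M₁ = 17, y₁ ≡ 9 mod 19. M₂ = 19, y₂ ≡ 9 mod 17. x = 7×17×9 + 9×19×9 ≡ 26 mod 323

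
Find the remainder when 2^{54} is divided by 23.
By Fermat: 2^{22} ≡ 1 (mod 23). 54 = 2×22 + 10. So 2^{54} ≡ 2^{10} ≡ 12 (mod 23)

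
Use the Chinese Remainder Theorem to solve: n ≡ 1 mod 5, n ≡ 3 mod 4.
M = 5 × 4 = 20. M₁ = 4, y₁ ≡ 4 mod 5. M₂ = 5, y₂ ≡ 1 mod 4. n = 1×4×4 + 3×5×1 ≡ 11 mod 20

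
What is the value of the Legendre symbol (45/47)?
(45/47) = 45^{23} mod 47 = -1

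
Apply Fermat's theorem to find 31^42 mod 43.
By Fermat's Little Theorem, 31^{42} ≡ 1 mod 43 since 43 is prime and gcd(31, 43) = 1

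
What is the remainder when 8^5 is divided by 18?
By repeated squaring (mod 18): 8^{1}≡8, 8^{2}≡10, 8^{4}≡10. Then 8^{5} = 8^{4+1} ≡ 10 × 8 ≡ 8 (mod 18)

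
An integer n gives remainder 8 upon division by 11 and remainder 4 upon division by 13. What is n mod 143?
M = 11 × 13 = 143. M₁ = 13, y₁ ≡ 6 mod 11. M₂ = 11, y₂ ≡ 6 mod 13. n = 8×13×6 + 4×11×6 ≡ 30 mod 143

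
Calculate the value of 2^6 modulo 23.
By repeated squaring (mod 23): 2^{1}≡2, 2^{2}≡4, 2^{4}≡16. Then 2^{6} = 2^{4+2} ≡ 16 × 4 ≡ 18 (mod 23)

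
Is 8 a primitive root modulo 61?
8^{20} ≡ 1 (mod 61) and 20 < 60, so ord_61(8) = 20 ≠ 60 and 8 is not a primitive root.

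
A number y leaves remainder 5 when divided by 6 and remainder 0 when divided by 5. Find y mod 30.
M = 6 × 5 = 30. M₁ = 5, y₁ ≡ 5 mod 6. M₂ = 6, y₂ ≡ 1 mod 5. y = 5×5×5 + 0×6×1 ≡ 5 mod 30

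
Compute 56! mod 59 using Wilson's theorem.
(58)! = (56)! × (57) × (58) ≡ -1 mod 59. So (56)! ≡ -1 × [(58)(57)]^(-1) ≡ 29 mod 59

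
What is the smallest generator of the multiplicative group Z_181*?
g = 2. For each prime q|180: 2^{90}≡180, 2^{60}≡48, 2^{36}≡59, none ≡ 1, so ord_181(2) = 180 and 2 is a primitive root.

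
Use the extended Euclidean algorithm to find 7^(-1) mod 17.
Extended GCD: 7(5) + 17(-2) = 1. So 7^(-1) ≡ 5 (mod 17). Verify: 7 × 5 = 35 ≡ 1 (mod 17)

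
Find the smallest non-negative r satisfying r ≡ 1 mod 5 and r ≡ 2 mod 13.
M = 5 × 13 = 65. M₁ = 13, y₁ ≡ 2 mod 5. M₂ = 5, y₂ ≡ 8 mod 13. r = 1×13×2 + 2×5×8 ≡ 41 mod 65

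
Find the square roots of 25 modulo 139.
The square roots of 25 mod 139 are 5 and 134. Verify: 5² = 25 ≡ 25 mod 139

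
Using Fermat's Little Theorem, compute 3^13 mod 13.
By Fermat: 3^{12} ≡ 1 mod 13. So 3^{13} = 3^{12} · 3^{1} ≡ 3^{1} ≡ 3 mod 13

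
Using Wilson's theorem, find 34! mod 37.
(36)! = (34)! × (35) × (36) ≡ -1 mod 37. So (34)! ≡ -1 × [(36)(35)]^(-1) ≡ 18 mod 37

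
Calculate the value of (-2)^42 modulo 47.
By repeated squaring mod 47: (-2)^{1}≡45, (-2)^{2}≡4, (-2)^{4}≡16, (-2)^{8}≡21, (-2)^{16}≡18, (-2)^{32}≡42. Then (-2)^{42} = (-2)^{32+8+2} ≡ 42 × 21 × 4 ≡ 3 mod 47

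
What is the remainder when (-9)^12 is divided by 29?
By repeated squaring (mod 29): (-9)^{1}≡20, (-9)^{2}≡23, (-9)^{4}≡7, (-9)^{8}≡20. Then (-9)^{12} = (-9)^{8+4} ≡ 20 × 7 ≡ 24 (mod 29)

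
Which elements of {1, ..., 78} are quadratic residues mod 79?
Squares in Z_79*: {1, 2, 4, 5, 8, 9, 10, 11, 13, 16, 18, 19, 20, 21, 22, 23, 25, 26, 31, 32, 36, 38, 40, 42, 44, 45, 46, 49, 50, 51, 52, 55, 62, 64, 65, 67, 72, 73, 76}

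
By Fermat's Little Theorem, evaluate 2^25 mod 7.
By Fermat: 2^{6} ≡ 1 mod 7. 25 = 4×6 + 1. So 2^{25} ≡ 2^{1} ≡ 2 mod 7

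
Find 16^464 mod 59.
Using Fermat: 16^{58} ≡ 1 mod 59. 464 ≡ 0 mod 58. So 16^{464} ≡ 16^{0} ≡ 1 mod 59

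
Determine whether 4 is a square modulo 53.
By Euler's criterion: 4^{26} ≡ 1 mod 53. Since this equals 1, 4 is a QR.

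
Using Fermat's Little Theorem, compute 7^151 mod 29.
By Fermat: 7^{28} ≡ 1 (mod 29). 151 = 5×28 + 11. So 7^{151} ≡ 7^{11} ≡ 23 (mod 29)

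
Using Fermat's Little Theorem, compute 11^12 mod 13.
By Fermat's Little Theorem, 11^{12} ≡ 1 mod 13 since 13 is prime and gcd(11, 13) = 1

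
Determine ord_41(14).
Powers of 14 mod 41: 14^1≡14, 14^2≡32, 14^3≡38, 14^4≡40, 14^5≡27, 14^6≡9, 14^7≡3, 14^8≡1. Order = 8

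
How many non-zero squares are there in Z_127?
The squaring map on Z_127* is 2-to-1, so there are (126)/2 = 63 QRs.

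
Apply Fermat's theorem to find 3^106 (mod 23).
By Fermat: 3^{22} ≡ 1 (mod 23). 106 = 4×22 + 18. So 3^{106} ≡ 3^{18} ≡ 2 (mod 23)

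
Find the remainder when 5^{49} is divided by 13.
By Fermat: 5^{12} ≡ 1 (mod 13). 49 = 4×12 + 1. So 5^{49} ≡ 5^{1} ≡ 5 (mod 13)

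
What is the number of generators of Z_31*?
There are φ(31-1) = φ(30) = 8 primitive roots modulo 31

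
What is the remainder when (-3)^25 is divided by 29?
By repeated squaring mod 29: (-3)^{1}≡26, (-3)^{2}≡9, (-3)^{4}≡23, (-3)^{8}≡7, (-3)^{16}≡20. Then (-3)^{25} = (-3)^{16+8+1} ≡ 20 × 7 × 26 ≡ 15 mod 29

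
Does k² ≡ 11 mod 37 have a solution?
By Euler's criterion: 11^{18} ≡ 1 mod 37. Since this equals 1, 11 is a QR.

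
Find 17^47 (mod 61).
By repeated squaring (mod 61): 17^{1}≡17, 17^{2}≡45, 17^{4}≡12, 17^{8}≡22, 17^{16}≡57, 17^{32}≡16. Then 17^{47} = 17^{32+8+4+2+1} ≡ 16 × 22 × 12 × 45 × 17 ≡ 7 (mod 61)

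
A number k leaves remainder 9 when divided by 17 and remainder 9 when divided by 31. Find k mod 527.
M = 17 × 31 = 527. M₁ = 31, y₁ ≡ 11 mod 17. M₂ = 17, y₂ ≡ 11 mod 31. k = 9×31×11 + 9×17×11 ≡ 9 mod 527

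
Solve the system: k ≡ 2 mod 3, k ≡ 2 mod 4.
M = 3 × 4 = 12. M₁ = 4, y₁ ≡ 1 mod 3. M₂ = 3, y₂ ≡ 3 mod 4. k = 2×4×1 + 2×3×3 ≡ 2 mod 12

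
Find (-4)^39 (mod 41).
By repeated squaring (mod 41): (-4)^{1}≡37, (-4)^{2}≡16, (-4)^{4}≡10, (-4)^{8}≡18, (-4)^{16}≡37, (-4)^{32}≡16. Then (-4)^{39} = (-4)^{32+4+2+1} ≡ 16 × 10 × 16 × 37 ≡ 10 (mod 41)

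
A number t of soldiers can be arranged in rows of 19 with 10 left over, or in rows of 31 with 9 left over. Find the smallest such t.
M = 19 × 31 = 589. M₁ = 31, y₁ ≡ 8 (mod 19). M₂ = 19, y₂ ≡ 18 (mod 31). t = 10×31×8 + 9×19×18 ≡ 257 (mod 589)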